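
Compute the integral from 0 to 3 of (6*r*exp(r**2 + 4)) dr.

-3*(1 - exp(9))*exp(4)

Let u = r**2 + 4, so du = 2*r dr. When r = 0, u = 4; when r = 3, u = 13.
The integral becomes 3·∫ exp(u) du from 4 to 13, with antiderivative 3*exp(u).
Back in r: F(r) = 3*exp(r**2 + 4).
Then F(3) - F(0) = (3*exp(13)) - (3*exp(4)) = -3*(1 - exp(9))*exp(4).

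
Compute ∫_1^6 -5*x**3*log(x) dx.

-1620*log(3) - 1620*log(2) + 6475/16

Integrate by parts once (u = ln x, dv = -5*x**3 dx).
An antiderivative is F(x) = -5*x**4*(4*log(x) - 1)/16.
Then F(6) - F(1) = (-1620*log(3) - 1620*log(2) + 405) - (5/16) = -1620*log(3) - 1620*log(2) + 6475/16.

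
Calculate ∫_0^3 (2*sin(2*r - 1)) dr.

Let u = 2*r - 1, so du = 2 dr. When r = 0, u = -1; when r = 3, u = 5.
The integral becomes ∫ sin(u) du from -1 to 5, with antiderivative -cos(u).
Back in r: F(r) = -cos(2*r - 1).
Then F(3) - F(0) = (-cos(5)) - (-cos(1)) = -cos(5) + cos(1).

-cos(5) + cos(1)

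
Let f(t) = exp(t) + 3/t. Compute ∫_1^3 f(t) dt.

An antiderivative is F(t) = exp(t) + 3*log(t).
Then F(3) - F(1) = (log(27) + exp(3)) - (exp(1)) = -exp(1) + log(27) + exp(3).

-exp(1) + log(27) + exp(3)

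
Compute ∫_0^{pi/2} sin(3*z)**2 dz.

Use the identity sin^2(3*z) = (1 - cos(6*z))/2.
An antiderivative is F(z) = z/2 - sin(6*z)/12.
Then F(pi/2) - F(0) = (pi/4) - (0) = pi/4.

pi/4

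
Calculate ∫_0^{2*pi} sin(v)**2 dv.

pi

Use the identity sin^2(v) = (1 - cos(2*v))/2.
An antiderivative is F(v) = v/2 - sin(2*v)/4.
Then F(2*pi) - F(0) = (pi) - (0) = pi.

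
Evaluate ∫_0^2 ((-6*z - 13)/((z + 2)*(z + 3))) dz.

Factor the denominator: z**2 + 5*z + 6 = (z + 3)(z + 2).
Partial fractions: (-6*z - 13)/((z + 2)*(z + 3)) = -5/(z + 3) - 1/(z + 2).
An antiderivative is F(z) = -log(z + 2) - 5*log(z + 3).
Then F(2) - F(0) = (-5*log(5) - 2*log(2)) - (-5*log(3) - log(2)) = -5*log(5) - log(2) + 5*log(3).

-5*log(5) - log(2) + 5*log(3)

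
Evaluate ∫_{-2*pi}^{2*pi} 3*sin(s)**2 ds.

6*pi

Use the identity sin^2(s) = (1 - cos(2*s))/2.
An antiderivative is F(s) = 3*s/2 - 3*sin(2*s)/4.
Then F(2*pi) - F(-2*pi) = (3*pi) - (-3*pi) = 6*pi.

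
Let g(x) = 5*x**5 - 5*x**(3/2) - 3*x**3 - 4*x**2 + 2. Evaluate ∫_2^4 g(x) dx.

By the power rule, an antiderivative is F(x) = 5*x**6/6 - 2*x**(5/2) - 3*x**4/4 - 4*x**3/3 + 2*x.
Then F(4) - F(2) = (3080) - (104/3 - 8*sqrt(2)) = 8*sqrt(2) + 9136/3.

8*sqrt(2) + 9136/3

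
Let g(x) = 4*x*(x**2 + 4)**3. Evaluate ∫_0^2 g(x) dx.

1920

Let u = x**2 + 4, so du = 2*x dx. When x = 0, u = 4; when x = 2, u = 8.
The integral becomes 2·∫ u**3 du from 4 to 8, with antiderivative u**4/2.
Back in x: F(x) = (x**2 + 4)**4/2.
Then F(2) - F(0) = (2048) - (128) = 1920.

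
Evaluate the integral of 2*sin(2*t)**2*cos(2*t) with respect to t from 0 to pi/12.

Let u = sin(2*t), so du = 2*cos(2*t) dt. When t = 0, u = 0; when t = pi/12, u = 1/2.
The integral becomes ∫ u**2 du from 0 to 1/2, with antiderivative u**3/3.
Back in t: F(t) = sin(2*t)**3/3.
Then F(pi/12) - F(0) = (1/24) - (0) = 1/24.

1/24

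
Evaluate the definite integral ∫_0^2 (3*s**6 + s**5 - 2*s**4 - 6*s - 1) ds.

By the power rule, an antiderivative is F(s) = 3*s**7/7 + s**6/6 - 2*s**5/5 - 3*s**2 - s.
Then F(2) - F(0) = (4066/105) - (0) = 4066/105.

4066/105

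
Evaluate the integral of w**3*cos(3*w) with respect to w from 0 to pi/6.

-pi/27 + pi**3/648 + 2/27

Integrate by parts 3 times (u = w^3, dv = cos(3*w) dw).
An antiderivative is F(w) = w**3*sin(3*w)/3 + w**2*cos(3*w)/3 - 2*w*sin(3*w)/9 - 2*cos(3*w)/27.
Then F(pi/6) - F(0) = (pi*(-24 + pi**2)/648) - (-2/27) = -pi/27 + pi**3/648 + 2/27.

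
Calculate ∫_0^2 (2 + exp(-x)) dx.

5 - exp(-2)

An antiderivative is F(x) = 2*x - exp(-x).
Then F(2) - F(0) = (4 - exp(-2)) - (-1) = 5 - exp(-2).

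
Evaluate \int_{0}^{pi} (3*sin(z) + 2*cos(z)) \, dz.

An antiderivative is F(z) = 2*sin(z) - 3*cos(z).
Then F(pi) - F(0) = (3) - (-3) = 6.

6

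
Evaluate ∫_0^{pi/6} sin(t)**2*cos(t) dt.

1/24

Let u = sin(t), so du = cos(t) dt. When t = 0, u = 0; when t = pi/6, u = 1/2.
The integral becomes ∫ u**2 du from 0 to 1/2, with antiderivative u**3/3.
Back in t: F(t) = sin(t)**3/3.
Then F(pi/6) - F(0) = (1/24) - (0) = 1/24.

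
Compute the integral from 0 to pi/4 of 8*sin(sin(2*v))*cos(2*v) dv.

Let u = sin(2*v), so du = 2*cos(2*v) dv. When v = 0, u = 0; when v = pi/4, u = 1.
The integral becomes 4·∫ sin(u) du from 0 to 1, with antiderivative -4*cos(u).
Back in v: F(v) = -4*cos(sin(2*v)).
Then F(pi/4) - F(0) = (-4*cos(1)) - (-4) = 4 - 4*cos(1).

4 - 4*cos(1)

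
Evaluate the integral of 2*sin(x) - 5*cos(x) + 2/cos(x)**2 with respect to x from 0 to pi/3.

1 - sqrt(3)/2

An antiderivative is F(x) = -5*sin(x) - 2*cos(x) + 2*tan(x).
Then F(pi/3) - F(0) = (-1 - sqrt(3)/2) - (-2) = 1 - sqrt(3)/2.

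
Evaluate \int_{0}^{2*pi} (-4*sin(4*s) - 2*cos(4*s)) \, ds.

0

An antiderivative is F(s) = -sin(4*s)/2 + cos(4*s).
Then F(2*pi) - F(0) = (1) - (1) = 0.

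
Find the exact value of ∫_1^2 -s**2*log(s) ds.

7/9 - 8*log(2)/3

Integrate by parts once (u = ln s, dv = -s**2 ds).
An antiderivative is F(s) = -s**3*(3*log(s) - 1)/9.
Then F(2) - F(1) = (8/9 - 8*log(2)/3) - (1/9) = 7/9 - 8*log(2)/3.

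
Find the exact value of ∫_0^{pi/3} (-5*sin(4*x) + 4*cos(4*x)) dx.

An antiderivative is F(x) = sin(4*x) + 5*cos(4*x)/4.
Then F(pi/3) - F(0) = (-sqrt(3)/2 - 5/8) - (5/4) = -15/8 - sqrt(3)/2.

-15/8 - sqrt(3)/2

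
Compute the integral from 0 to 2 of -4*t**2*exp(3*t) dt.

Integrate by parts twice (u = t^2, dv = -4*exp(3*t) dt).
An antiderivative is F(t) = (-36*t**2 + 24*t - 8)*exp(3*t)/27.
Then F(2) - F(0) = (-104*exp(6)/27) - (-8/27) = 8/27 - 104*exp(6)/27.

8/27 - 104*exp(6)/27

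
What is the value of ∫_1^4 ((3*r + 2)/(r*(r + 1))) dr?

Factor the denominator: r**2 + r = (r + 1)r.
Partial fractions: (3*r + 2)/(r*(r + 1)) = 1/(r + 1) + 2/r.
An antiderivative is F(r) = 2*log(r) + log(r + 1).
Then F(4) - F(1) = (log(80)) - (log(2)) = log(40).

log(40)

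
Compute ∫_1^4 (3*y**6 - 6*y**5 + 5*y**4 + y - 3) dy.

By the power rule, an antiderivative is F(y) = 3*y**7/7 - y**6 + y**5 + y**2/2 - 3*y.
Then F(4) - F(1) = (27620/7) - (-29/14) = 55269/14.

55269/14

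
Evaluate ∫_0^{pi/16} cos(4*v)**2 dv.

1/16 + pi/32

Use the identity cos^2(4*v) = (1 + cos(8*v))/2.
An antiderivative is F(v) = v/2 + sin(8*v)/16.
Then F(pi/16) - F(0) = (1/16 + pi/32) - (0) = 1/16 + pi/32.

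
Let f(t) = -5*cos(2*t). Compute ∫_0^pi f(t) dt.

0

An antiderivative is F(t) = -5*sin(2*t)/2.
Then F(pi) - F(0) = (0) - (0) = 0.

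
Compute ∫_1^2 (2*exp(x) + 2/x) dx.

-2*exp(1) + 2*log(2) + 2*exp(2)

An antiderivative is F(x) = 2*exp(x) + 2*log(x).
Then F(2) - F(1) = (2*log(2) + 2*exp(2)) - (2*exp(1)) = -2*exp(1) + 2*log(2) + 2*exp(2).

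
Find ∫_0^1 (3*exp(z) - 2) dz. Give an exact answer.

An antiderivative is F(z) = -2*z + 3*exp(z).
Then F(1) - F(0) = (-2 + 3*E) - (3) = -5 + 3*E.

-5 + 3*E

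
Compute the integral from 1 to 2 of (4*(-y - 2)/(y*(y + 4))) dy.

Factor the denominator: y**2 + 4*y = (y + 4)y.
Partial fractions: 4*(-y - 2)/(y*(y + 4)) = -2/(y + 4) - 2/y.
An antiderivative is F(y) = -2*log(y) - 2*log(y + 4).
Then F(2) - F(1) = (-4*log(2) - 2*log(3)) - (-log(25)) = -4*log(2) - 2*log(3) + 2*log(5).

-4*log(2) - 2*log(3) + 2*log(5)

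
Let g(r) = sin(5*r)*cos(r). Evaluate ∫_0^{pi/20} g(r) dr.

-sqrt(5)/32 - sqrt(10 - 2*sqrt(5))/48 + 17/96

Use the identity sin(5*r)cos(r) = [sin(6*r) + sin(4*r)]/2.
An antiderivative is F(r) = -cos(4*r)/8 - cos(6*r)/12.
Then F(pi/20) - F(0) = (-sqrt(5)/32 - sqrt(10 - 2*sqrt(5))/48 - 1/32) - (-5/24) = -sqrt(5)/32 - sqrt(10 - 2*sqrt(5))/48 + 17/96.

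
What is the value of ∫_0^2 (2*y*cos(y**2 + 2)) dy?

Let u = y**2 + 2, so du = 2*y dy. When y = 0, u = 2; when y = 2, u = 6.
The integral becomes ∫ cos(u) du from 2 to 6, with antiderivative sin(u).
Back in y: F(y) = sin(y**2 + 2).
Then F(2) - F(0) = (sin(6)) - (sin(2)) = -sin(2) + sin(6).

-sin(2) + sin(6)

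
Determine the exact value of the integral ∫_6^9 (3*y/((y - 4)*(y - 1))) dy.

Factor the denominator: y**2 - 5*y + 4 = (y - 1)(y - 4).
Partial fractions: 3*y/((y - 4)*(y - 1)) = -1/(y - 1) + 4/(y - 4).
An antiderivative is F(y) = 4*log(y - 4) - log(y - 1).
Then F(9) - F(6) = (-3*log(2) + 4*log(5)) - (log(16/5)) = -7*log(2) + 5*log(5).

-7*log(2) + 5*log(5)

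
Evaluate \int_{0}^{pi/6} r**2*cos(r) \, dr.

-1 + pi**2/72 + sqrt(3)*pi/6

Integrate by parts twice (u = r^2, dv = cos(r) dr).
An antiderivative is F(r) = r**2*sin(r) + 2*r*cos(r) - 2*sin(r).
Then F(pi/6) - F(0) = (-1 + pi**2/72 + sqrt(3)*pi/6) - (0) = -1 + pi**2/72 + sqrt(3)*pi/6.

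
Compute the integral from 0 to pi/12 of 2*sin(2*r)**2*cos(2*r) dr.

Let u = sin(2*r), so du = 2*cos(2*r) dr. When r = 0, u = 0; when r = pi/12, u = 1/2.
The integral becomes ∫ u**2 du from 0 to 1/2, with antiderivative u**3/3.
Back in r: F(r) = sin(2*r)**3/3.
Then F(pi/12) - F(0) = (1/24) - (0) = 1/24.

1/24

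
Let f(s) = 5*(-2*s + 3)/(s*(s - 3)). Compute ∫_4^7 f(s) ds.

Factor the denominator: s**2 - 3*s = s(s - 3).
Partial fractions: 5*(-2*s + 3)/(s*(s - 3)) = -5/s - 5/(s - 3).
An antiderivative is F(s) = -5*log(s) - 5*log(s - 3).
Then F(7) - F(4) = (-5*log(7) - 10*log(2)) - (-10*log(2)) = -5*log(7).

-5*log(7)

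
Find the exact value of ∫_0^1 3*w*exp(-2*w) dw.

Integrate by parts once (u = w, dv = 3*exp(-2*w) dw).
An antiderivative is F(w) = (-6*w - 3)*exp(-2*w)/4.
Then F(1) - F(0) = (-9*exp(-2)/4) - (-3/4) = 3/4 - 9*exp(-2)/4.

3/4 - 9*exp(-2)/4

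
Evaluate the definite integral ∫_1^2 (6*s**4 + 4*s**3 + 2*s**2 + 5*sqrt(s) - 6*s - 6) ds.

By the power rule, an antiderivative is F(s) = 6*s**5/5 + s**4 + 10*s**(3/2)/3 + 2*s**3/3 - 3*s**2 - 6*s.
Then F(2) - F(1) = (20*sqrt(2)/3 + 536/15) - (-14/5) = 20*sqrt(2)/3 + 578/15.

20*sqrt(2)/3 + 578/15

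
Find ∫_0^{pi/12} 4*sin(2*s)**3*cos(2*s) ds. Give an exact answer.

1/32

Let u = sin(2*s), so du = 2*cos(2*s) ds. When s = 0, u = 0; when s = pi/12, u = 1/2.
The integral becomes 2·∫ u**3 du from 0 to 1/2, with antiderivative u**4/2.
Back in s: F(s) = sin(2*s)**4/2.
Then F(pi/12) - F(0) = (1/32) - (0) = 1/32.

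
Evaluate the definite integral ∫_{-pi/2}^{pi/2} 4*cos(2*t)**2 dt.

2*pi

Use the identity cos^2(2*t) = (1 + cos(4*t))/2.
An antiderivative is F(t) = 2*t + sin(4*t)/2.
Then F(pi/2) - F(-pi/2) = (pi) - (-pi) = 2*pi.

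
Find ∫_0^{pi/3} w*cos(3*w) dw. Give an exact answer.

-2/9

Integrate by parts once (u = w, dv = cos(3*w) dw).
An antiderivative is F(w) = w*sin(3*w)/3 + cos(3*w)/9.
Then F(pi/3) - F(0) = (-1/9) - (1/9) = -2/9.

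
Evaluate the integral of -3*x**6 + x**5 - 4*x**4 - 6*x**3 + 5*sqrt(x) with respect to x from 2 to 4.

-779288/105 - 20*sqrt(2)/3

By the power rule, an antiderivative is F(x) = -3*x**7/7 + x**6/6 - 4*x**5/5 - 3*x**4/2 + 10*x**(3/2)/3.
Then F(4) - F(2) = (-789136/105) - (-9848/105 + 20*sqrt(2)/3) = -779288/105 - 20*sqrt(2)/3.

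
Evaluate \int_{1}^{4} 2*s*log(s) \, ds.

Integrate by parts once (u = ln s, dv = 2*s ds).
An antiderivative is F(s) = s**2*(2*log(s) - 1)/2.
Then F(4) - F(1) = (-8 + 32*log(2)) - (-1/2) = -15/2 + 32*log(2).

-15/2 + 32*log(2)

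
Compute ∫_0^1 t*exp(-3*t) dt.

Integrate by parts once (u = t, dv = exp(-3*t) dt).
An antiderivative is F(t) = (-3*t - 1)*exp(-3*t)/9.
Then F(1) - F(0) = (-4*exp(-3)/9) - (-1/9) = (-4 + exp(3))*exp(-3)/9.

(-4 + exp(3))*exp(-3)/9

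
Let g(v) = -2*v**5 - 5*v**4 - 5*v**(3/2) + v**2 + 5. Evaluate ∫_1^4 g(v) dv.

By the power rule, an antiderivative is F(v) = -v**6/3 - 2*v**(5/2) - v**5 + v**3/3 + 5*v.
Then F(4) - F(1) = (-2412) - (2) = -2414.

-2414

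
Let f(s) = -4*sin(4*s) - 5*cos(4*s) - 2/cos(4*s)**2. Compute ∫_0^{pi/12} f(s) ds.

-9*sqrt(3)/8 - 1/2

An antiderivative is F(s) = -5*sin(4*s)/4 + cos(4*s) - tan(4*s)/2.
Then F(pi/12) - F(0) = (1/2 - 9*sqrt(3)/8) - (1) = -9*sqrt(3)/8 - 1/2.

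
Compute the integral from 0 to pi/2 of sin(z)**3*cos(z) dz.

1/4

Let u = sin(z), so du = cos(z) dz. When z = 0, u = 0; when z = pi/2, u = 1.
The integral becomes ∫ u**3 du from 0 to 1, with antiderivative u**4/4.
Back in z: F(z) = sin(z)**4/4.
Then F(pi/2) - F(0) = (1/4) - (0) = 1/4.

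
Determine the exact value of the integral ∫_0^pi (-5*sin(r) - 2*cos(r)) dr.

-10

An antiderivative is F(r) = -2*sin(r) + 5*cos(r).
Then F(pi) - F(0) = (-5) - (5) = -10.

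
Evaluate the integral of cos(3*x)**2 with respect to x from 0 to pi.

pi/2

Use the identity cos^2(3*x) = (1 + cos(6*x))/2.
An antiderivative is F(x) = x/2 + sin(6*x)/12.
Then F(pi) - F(0) = (pi/2) - (0) = pi/2.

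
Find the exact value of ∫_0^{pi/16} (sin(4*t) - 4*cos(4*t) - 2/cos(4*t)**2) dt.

An antiderivative is F(t) = -sin(4*t) - cos(4*t)/4 - tan(4*t)/2.
Then F(pi/16) - F(0) = (-5*sqrt(2)/8 - 1/2) - (-1/4) = -5*sqrt(2)/8 - 1/4.

-5*sqrt(2)/8 - 1/4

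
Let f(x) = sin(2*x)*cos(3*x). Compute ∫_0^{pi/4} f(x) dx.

-2/5 + 3*sqrt(2)/10

Use the identity sin(2*x)cos(3*x) = [sin(5*x) + sin(-x)]/2.
An antiderivative is F(x) = cos(x)/2 - cos(5*x)/10.
Then F(pi/4) - F(0) = (3*sqrt(2)/10) - (2/5) = -2/5 + 3*sqrt(2)/10.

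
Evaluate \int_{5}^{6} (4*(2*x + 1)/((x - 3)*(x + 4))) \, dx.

Factor the denominator: x**2 + x - 12 = (x + 4)(x - 3).
Partial fractions: 4*(2*x + 1)/((x - 3)*(x + 4)) = 4/(x + 4) + 4/(x - 3).
An antiderivative is F(x) = 4*log(x - 3) + 4*log(x + 4).
Then F(6) - F(5) = (4*log(2) + 4*log(3) + 4*log(5)) - (4*log(2) + 8*log(3)) = -4*log(3) + 4*log(5).

-4*log(3) + 4*log(5)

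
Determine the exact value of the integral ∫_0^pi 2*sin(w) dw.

An antiderivative is F(w) = -2*cos(w).
Then F(pi) - F(0) = (2) - (-2) = 4.

4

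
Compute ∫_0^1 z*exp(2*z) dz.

1/4 + exp(2)/4

Integrate by parts once (u = z, dv = exp(2*z) dz).
An antiderivative is F(z) = (2*z - 1)*exp(2*z)/4.
Then F(1) - F(0) = (exp(2)/4) - (-1/4) = 1/4 + exp(2)/4.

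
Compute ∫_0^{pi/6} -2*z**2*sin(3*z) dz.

4/27 - 2*pi/27

Integrate by parts twice (u = z^2, dv = -2*sin(3*z) dz).
An antiderivative is F(z) = 2*z**2*cos(3*z)/3 - 4*z*sin(3*z)/9 - 4*cos(3*z)/27.
Then F(pi/6) - F(0) = (-2*pi/27) - (-4/27) = 4/27 - 2*pi/27.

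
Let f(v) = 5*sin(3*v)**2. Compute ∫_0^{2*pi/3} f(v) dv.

5*pi/3

Use the identity sin^2(3*v) = (1 - cos(6*v))/2.
An antiderivative is F(v) = 5*v/2 - 5*sin(6*v)/12.
Then F(2*pi/3) - F(0) = (5*pi/3) - (0) = 5*pi/3.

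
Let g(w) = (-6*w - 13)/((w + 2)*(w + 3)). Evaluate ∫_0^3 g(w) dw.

-log(80)

Factor the denominator: w**2 + 5*w + 6 = (w + 3)(w + 2).
Partial fractions: (-6*w - 13)/((w + 2)*(w + 3)) = -5/(w + 3) - 1/(w + 2).
An antiderivative is F(w) = -log(w + 2) - 5*log(w + 3).
Then F(3) - F(0) = (-5*log(3) - 5*log(2) - log(5)) - (-5*log(3) - log(2)) = -log(80).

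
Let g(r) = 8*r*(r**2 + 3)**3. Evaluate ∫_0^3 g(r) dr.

Let u = r**2 + 3, so du = 2*r dr. When r = 0, u = 3; when r = 3, u = 12.
The integral becomes 4·∫ u**3 du from 3 to 12, with antiderivative u**4.
Back in r: F(r) = (r**2 + 3)**4.
Then F(3) - F(0) = (20736) - (81) = 20655.

20655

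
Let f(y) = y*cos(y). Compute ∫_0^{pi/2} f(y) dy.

Integrate by parts once (u = y, dv = cos(y) dy).
An antiderivative is F(y) = y*sin(y) + cos(y).
Then F(pi/2) - F(0) = (pi/2) - (1) = -1 + pi/2.

-1 + pi/2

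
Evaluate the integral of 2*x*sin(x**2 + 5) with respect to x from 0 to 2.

cos(5) - cos(9)

Let u = x**2 + 5, so du = 2*x dx. When x = 0, u = 5; when x = 2, u = 9.
The integral becomes ∫ sin(u) du from 5 to 9, with antiderivative -cos(u).
Back in x: F(x) = -cos(x**2 + 5).
Then F(2) - F(0) = (-cos(9)) - (-cos(5)) = cos(5) - cos(9).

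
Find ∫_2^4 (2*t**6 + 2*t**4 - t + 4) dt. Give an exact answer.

176518/35

By the power rule, an antiderivative is F(t) = 2*t**7/7 + 2*t**5/5 - t**2/2 + 4*t.
Then F(4) - F(2) = (178456/35) - (1938/35) = 176518/35.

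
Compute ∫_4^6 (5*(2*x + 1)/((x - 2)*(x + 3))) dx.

-5*log(7) + 5*log(2) + 10*log(3)

Factor the denominator: x**2 + x - 6 = (x + 3)(x - 2).
Partial fractions: 5*(2*x + 1)/((x - 2)*(x + 3)) = 5/(x + 3) + 5/(x - 2).
An antiderivative is F(x) = 5*log(x - 2) + 5*log(x + 3).
Then F(6) - F(4) = (10*log(2) + 10*log(3)) - (5*log(2) + 5*log(7)) = -5*log(7) + 5*log(2) + 10*log(3).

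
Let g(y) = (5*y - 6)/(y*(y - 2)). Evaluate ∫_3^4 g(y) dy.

-3*log(3) + 8*log(2)

Factor the denominator: y**2 - 2*y = y(y - 2).
Partial fractions: (5*y - 6)/(y*(y - 2)) = 3/y + 2/(y - 2).
An antiderivative is F(y) = 3*log(y) + 2*log(y - 2).
Then F(4) - F(3) = (8*log(2)) - (log(27)) = -3*log(3) + 8*log(2).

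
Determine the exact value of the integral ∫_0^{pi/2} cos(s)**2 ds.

Use the identity cos^2(s) = (1 + cos(2*s))/2.
An antiderivative is F(s) = s/2 + sin(2*s)/4.
Then F(pi/2) - F(0) = (pi/4) - (0) = pi/4.

pi/4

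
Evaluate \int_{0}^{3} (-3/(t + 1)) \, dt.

An antiderivative is F(t) = -3*log(t + 1).
Then F(3) - F(0) = (-log(64)) - (0) = -log(64).

-log(64)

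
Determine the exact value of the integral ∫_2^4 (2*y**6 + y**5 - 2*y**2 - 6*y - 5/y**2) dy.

440327/84

By the power rule, an antiderivative is F(y) = 2*y**7/7 + y**6/6 - 2*y**3/3 - 3*y**2 + 5/y.
Then F(4) - F(2) = (147683/28) - (1361/42) = 440327/84.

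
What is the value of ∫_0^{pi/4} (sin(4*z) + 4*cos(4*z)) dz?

An antiderivative is F(z) = sin(4*z) - cos(4*z)/4.
Then F(pi/4) - F(0) = (1/4) - (-1/4) = 1/2.

1/2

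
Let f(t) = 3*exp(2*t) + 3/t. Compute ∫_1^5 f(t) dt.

-3*exp(2)/2 + 3*log(5) + 3*exp(10)/2

An antiderivative is F(t) = 3*exp(2*t)/2 + 3*log(t).
Then F(5) - F(1) = (3*log(5) + 3*exp(10)/2) - (3*exp(2)/2) = -3*exp(2)/2 + 3*log(5) + 3*exp(10)/2.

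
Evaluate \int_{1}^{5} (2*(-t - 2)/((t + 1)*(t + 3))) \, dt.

Factor the denominator: t**2 + 4*t + 3 = (t + 3)(t + 1).
Partial fractions: 2*(-t - 2)/((t + 1)*(t + 3)) = -1/(t + 3) - 1/(t + 1).
An antiderivative is F(t) = -log(t + 1) - log(t + 3).
Then F(5) - F(1) = (-log(48)) - (-log(8)) = -log(6).

-log(6)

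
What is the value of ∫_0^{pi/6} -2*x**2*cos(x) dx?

-sqrt(3)*pi/3 - pi**2/36 + 2

Integrate by parts twice (u = x^2, dv = -2*cos(x) dx).
An antiderivative is F(x) = -2*x**2*sin(x) - 4*x*cos(x) + 4*sin(x).
Then F(pi/6) - F(0) = (-sqrt(3)*pi/3 - pi**2/36 + 2) - (0) = -sqrt(3)*pi/3 - pi**2/36 + 2.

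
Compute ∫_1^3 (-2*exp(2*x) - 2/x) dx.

An antiderivative is F(x) = -exp(2*x) - 2*log(x).
Then F(3) - F(1) = (-exp(6) - log(9)) - (-exp(2)) = -exp(6) - log(9) + exp(2).

-exp(6) - log(9) + exp(2)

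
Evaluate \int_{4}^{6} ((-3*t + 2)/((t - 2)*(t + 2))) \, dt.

Factor the denominator: t**2 - 4 = (t + 2)(t - 2).
Partial fractions: (-3*t + 2)/((t - 2)*(t + 2)) = -2/(t + 2) - 1/(t - 2).
An antiderivative is F(t) = -log(t - 2) - 2*log(t + 2).
Then F(6) - F(4) = (-8*log(2)) - (-log(72)) = log(9/32).

log(9/32)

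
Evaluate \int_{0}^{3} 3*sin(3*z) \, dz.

1 - cos(9)

Let u = 3*z, so du = 3 dz. When z = 0, u = 0; when z = 3, u = 9.
The integral becomes ∫ sin(u) du from 0 to 9, with antiderivative -cos(u).
Back in z: F(z) = -cos(3*z).
Then F(3) - F(0) = (-cos(9)) - (-1) = 1 - cos(9).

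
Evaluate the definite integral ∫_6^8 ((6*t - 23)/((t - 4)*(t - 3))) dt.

-5*log(3) + log(2) + 5*log(5)

Factor the denominator: t**2 - 7*t + 12 = (t - 3)(t - 4).
Partial fractions: (6*t - 23)/((t - 4)*(t - 3)) = 5/(t - 3) + 1/(t - 4).
An antiderivative is F(t) = log(t - 4) + 5*log(t - 3).
Then F(8) - F(6) = (2*log(2) + 5*log(5)) - (log(2) + 5*log(3)) = -5*log(3) + log(2) + 5*log(5).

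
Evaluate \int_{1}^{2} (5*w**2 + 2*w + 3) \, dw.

By the power rule, an antiderivative is F(w) = 5*w**3/3 + w**2 + 3*w.
Then F(2) - F(1) = (70/3) - (17/3) = 53/3.

53/3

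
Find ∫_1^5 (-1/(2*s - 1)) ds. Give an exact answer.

An antiderivative is F(s) = -log(2*s - 1)/2.
Then F(5) - F(1) = (-log(3)) - (0) = -log(3).

-log(3)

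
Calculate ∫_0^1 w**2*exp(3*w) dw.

-2/27 + 5*exp(3)/27

Integrate by parts twice (u = w^2, dv = exp(3*w) dw).
An antiderivative is F(w) = (9*w**2 - 6*w + 2)*exp(3*w)/27.
Then F(1) - F(0) = (5*exp(3)/27) - (2/27) = -2/27 + 5*exp(3)/27.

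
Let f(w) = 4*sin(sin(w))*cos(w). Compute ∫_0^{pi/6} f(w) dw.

Let u = sin(w), so du = cos(w) dw. When w = 0, u = 0; when w = pi/6, u = 1/2.
The integral becomes 4·∫ sin(u) du from 0 to 1/2, with antiderivative -4*cos(u).
Back in w: F(w) = -4*cos(sin(w)).
Then F(pi/6) - F(0) = (-4*cos(1/2)) - (-4) = 4 - 4*cos(1/2).

4 - 4*cos(1/2)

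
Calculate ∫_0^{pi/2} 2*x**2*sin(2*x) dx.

Integrate by parts twice (u = x^2, dv = 2*sin(2*x) dx).
An antiderivative is F(x) = -x**2*cos(2*x) + x*sin(2*x) + cos(2*x)/2.
Then F(pi/2) - F(0) = (-1/2 + pi**2/4) - (1/2) = -1 + pi**2/4.

-1 + pi**2/4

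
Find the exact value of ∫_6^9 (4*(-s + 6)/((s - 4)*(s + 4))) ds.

Factor the denominator: s**2 - 16 = (s + 4)(s - 4).
Partial fractions: 4*(-s + 6)/((s - 4)*(s + 4)) = -5/(s + 4) + 1/(s - 4).
An antiderivative is F(s) = log(s - 4) - 5*log(s + 4).
Then F(9) - F(6) = (-5*log(13) + log(5)) - (-5*log(5) - 4*log(2)) = -5*log(13) + 4*log(2) + 6*log(5).

-5*log(13) + 4*log(2) + 6*log(5)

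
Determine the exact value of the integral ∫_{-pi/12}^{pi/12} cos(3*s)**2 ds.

Use the identity cos^2(3*s) = (1 + cos(6*s))/2.
An antiderivative is F(s) = s/2 + sin(6*s)/12.
Then F(pi/12) - F(-pi/12) = (1/12 + pi/24) - (-pi/24 - 1/12) = 1/6 + pi/12.

1/6 + pi/12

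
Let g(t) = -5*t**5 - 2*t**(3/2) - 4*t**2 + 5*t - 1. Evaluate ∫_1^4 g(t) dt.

By the power rule, an antiderivative is F(t) = -5*t**6/6 - 4*t**(5/2)/5 - 4*t**3/3 + 5*t**2/2 - t.
Then F(4) - F(1) = (-52324/15) - (-22/15) = -17434/5.

-17434/5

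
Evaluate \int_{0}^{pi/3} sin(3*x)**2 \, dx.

pi/6

Use the identity sin^2(3*x) = (1 - cos(6*x))/2.
An antiderivative is F(x) = x/2 - sin(6*x)/12.
Then F(pi/3) - F(0) = (pi/6) - (0) = pi/6.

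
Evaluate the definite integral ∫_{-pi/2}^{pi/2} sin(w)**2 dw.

Use the identity sin^2(w) = (1 - cos(2*w))/2.
An antiderivative is F(w) = w/2 - sin(2*w)/4.
Then F(pi/2) - F(-pi/2) = (pi/4) - (-pi/4) = pi/2.

pi/2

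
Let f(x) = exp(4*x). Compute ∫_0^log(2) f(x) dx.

15/4

Let u = exp(x), so du = exp(x) dx. When x = 0, u = 1; when x = log(2), u = 2.
The integral becomes ∫ u**3 du from 1 to 2, with antiderivative u**4/4.
Back in x: F(x) = exp(4*x)/4.
Then F(log(2)) - F(0) = (4) - (1/4) = 15/4.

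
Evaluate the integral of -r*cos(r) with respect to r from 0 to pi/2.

1 - pi/2

Integrate by parts once (u = r, dv = -cos(r) dr).
An antiderivative is F(r) = -r*sin(r) - cos(r).
Then F(pi/2) - F(0) = (-pi/2) - (-1) = 1 - pi/2.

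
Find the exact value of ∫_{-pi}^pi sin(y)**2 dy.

pi

Use the identity sin^2(y) = (1 - cos(2*y))/2.
An antiderivative is F(y) = y/2 - sin(2*y)/4.
Then F(pi) - F(-pi) = (pi/2) - (-pi/2) = pi.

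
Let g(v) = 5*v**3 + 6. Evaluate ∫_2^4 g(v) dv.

312

By the power rule, an antiderivative is F(v) = 5*v**4/4 + 6*v.
Then F(4) - F(2) = (344) - (32) = 312.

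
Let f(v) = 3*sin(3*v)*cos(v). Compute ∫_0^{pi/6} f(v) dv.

15/16

Use the identity sin(3*v)cos(v) = [sin(4*v) + sin(2*v)]/2.
An antiderivative is F(v) = -3*cos(2*v)/4 - 3*cos(4*v)/8.
Then F(pi/6) - F(0) = (-3/16) - (-9/8) = 15/16.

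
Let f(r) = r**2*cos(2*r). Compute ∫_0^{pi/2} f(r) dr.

Integrate by parts twice (u = r^2, dv = cos(2*r) dr).
An antiderivative is F(r) = r**2*sin(2*r)/2 + r*cos(2*r)/2 - sin(2*r)/4.
Then F(pi/2) - F(0) = (-pi/4) - (0) = -pi/4.

-pi/4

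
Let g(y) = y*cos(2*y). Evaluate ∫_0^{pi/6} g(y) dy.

-1/8 + sqrt(3)*pi/24

Integrate by parts once (u = y, dv = cos(2*y) dy).
An antiderivative is F(y) = y*sin(2*y)/2 + cos(2*y)/4.
Then F(pi/6) - F(0) = (1/8 + sqrt(3)*pi/24) - (1/4) = -1/8 + sqrt(3)*pi/24.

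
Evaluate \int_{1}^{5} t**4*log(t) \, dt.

Integrate by parts once (u = ln t, dv = t**4 dt).
An antiderivative is F(t) = t**5*(5*log(t) - 1)/25.
Then F(5) - F(1) = (-125 + 625*log(5)) - (-1/25) = -3124/25 + 625*log(5).

-3124/25 + 625*log(5)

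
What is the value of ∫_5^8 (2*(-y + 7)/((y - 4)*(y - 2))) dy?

log(2)

Factor the denominator: y**2 - 6*y + 8 = (y - 2)(y - 4).
Partial fractions: 2*(-y + 7)/((y - 4)*(y - 2)) = -5/(y - 2) + 3/(y - 4).
An antiderivative is F(y) = 3*log(y - 4) - 5*log(y - 2).
Then F(8) - F(5) = (-5*log(3) + log(2)) - (-5*log(3)) = log(2).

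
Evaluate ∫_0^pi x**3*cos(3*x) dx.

Integrate by parts 3 times (u = x^3, dv = cos(3*x) dx).
An antiderivative is F(x) = x**3*sin(3*x)/3 + x**2*cos(3*x)/3 - 2*x*sin(3*x)/9 - 2*cos(3*x)/27.
Then F(pi) - F(0) = (2/27 - pi**2/3) - (-2/27) = 4/27 - pi**2/3.

4/27 - pi**2/3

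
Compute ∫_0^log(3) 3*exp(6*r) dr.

364

Let u = exp(r), so du = exp(r) dr. When r = 0, u = 1; when r = log(3), u = 3.
The integral becomes 3·∫ u**5 du from 1 to 3, with antiderivative u**6/2.
Back in r: F(r) = exp(6*r)/2.
Then F(log(3)) - F(0) = (729/2) - (1/2) = 364.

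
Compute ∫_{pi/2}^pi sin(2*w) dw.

An antiderivative is F(w) = -cos(2*w)/2.
Then F(pi) - F(pi/2) = (-1/2) - (1/2) = -1.

-1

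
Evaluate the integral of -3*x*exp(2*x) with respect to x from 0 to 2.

Integrate by parts once (u = x, dv = -3*exp(2*x) dx).
An antiderivative is F(x) = (-6*x + 3)*exp(2*x)/4.
Then F(2) - F(0) = (-9*exp(4)/4) - (3/4) = -9*exp(4)/4 - 3/4.

-9*exp(4)/4 - 3/4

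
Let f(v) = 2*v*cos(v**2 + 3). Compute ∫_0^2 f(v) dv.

Let u = v**2 + 3, so du = 2*v dv. When v = 0, u = 3; when v = 2, u = 7.
The integral becomes ∫ cos(u) du from 3 to 7, with antiderivative sin(u).
Back in v: F(v) = sin(v**2 + 3).
Then F(2) - F(0) = (sin(7)) - (sin(3)) = -sin(3) + sin(7).

-sin(3) + sin(7)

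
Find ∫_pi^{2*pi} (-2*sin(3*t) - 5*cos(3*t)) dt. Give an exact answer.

4/3

An antiderivative is F(t) = -5*sin(3*t)/3 + 2*cos(3*t)/3.
Then F(2*pi) - F(pi) = (2/3) - (-2/3) = 4/3.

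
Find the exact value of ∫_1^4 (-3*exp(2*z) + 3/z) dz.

-3*exp(8)/2 + log(64) + 3*exp(2)/2

An antiderivative is F(z) = -3*exp(2*z)/2 + 3*log(z).
Then F(4) - F(1) = (-3*exp(8)/2 + log(64)) - (-3*exp(2)/2) = -3*exp(8)/2 + log(64) + 3*exp(2)/2.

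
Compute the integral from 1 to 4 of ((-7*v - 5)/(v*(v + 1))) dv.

Factor the denominator: v**2 + v = (v + 1)v.
Partial fractions: (-7*v - 5)/(v*(v + 1)) = -2/(v + 1) - 5/v.
An antiderivative is F(v) = -5*log(v) - 2*log(v + 1).
Then F(4) - F(1) = (-10*log(2) - 2*log(5)) - (-log(4)) = -8*log(2) - 2*log(5).

-8*log(2) - 2*log(5)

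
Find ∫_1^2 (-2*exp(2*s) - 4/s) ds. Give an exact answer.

-exp(4) - log(16) + exp(2)

An antiderivative is F(s) = -exp(2*s) - 4*log(s).
Then F(2) - F(1) = (-exp(4) - log(16)) - (-exp(2)) = -exp(4) - log(16) + exp(2).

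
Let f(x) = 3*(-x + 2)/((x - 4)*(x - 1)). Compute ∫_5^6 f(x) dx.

Factor the denominator: x**2 - 5*x + 4 = (x - 1)(x - 4).
Partial fractions: 3*(-x + 2)/((x - 4)*(x - 1)) = -1/(x - 1) - 2/(x - 4).
An antiderivative is F(x) = -2*log(x - 4) - log(x - 1).
Then F(6) - F(5) = (-log(20)) - (-log(4)) = -log(5).

-log(5)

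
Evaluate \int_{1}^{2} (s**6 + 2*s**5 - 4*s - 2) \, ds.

By the power rule, an antiderivative is F(s) = s**7/7 + s**6/3 - 2*s**2 - 2*s.
Then F(2) - F(1) = (580/21) - (-74/21) = 218/7.

218/7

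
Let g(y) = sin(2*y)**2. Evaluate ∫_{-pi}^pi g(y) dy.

Use the identity sin^2(2*y) = (1 - cos(4*y))/2.
An antiderivative is F(y) = y/2 - sin(4*y)/8.
Then F(pi) - F(-pi) = (pi/2) - (-pi/2) = pi.

pi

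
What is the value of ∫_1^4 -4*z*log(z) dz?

Integrate by parts once (u = ln z, dv = -4*z dz).
An antiderivative is F(z) = -z**2*(2*log(z) - 1).
Then F(4) - F(1) = (16 - 64*log(2)) - (1) = 15 - 64*log(2).

15 - 64*log(2)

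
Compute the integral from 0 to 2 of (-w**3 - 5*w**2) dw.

-52/3

By the power rule, an antiderivative is F(w) = -w**4/4 - 5*w**3/3.
Then F(2) - F(0) = (-52/3) - (0) = -52/3.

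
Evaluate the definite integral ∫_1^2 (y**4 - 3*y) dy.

17/10

By the power rule, an antiderivative is F(y) = y**5/5 - 3*y**2/2.
Then F(2) - F(1) = (2/5) - (-13/10) = 17/10.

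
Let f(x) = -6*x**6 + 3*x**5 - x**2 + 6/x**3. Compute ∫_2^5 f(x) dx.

By the power rule, an antiderivative is F(x) = -6*x**7/7 + x**6/2 - x**3/3 - 3/x**2.
Then F(5) - F(2) = (-62153251/1050) - (-6815/84) = -41378709/700.

-41378709/700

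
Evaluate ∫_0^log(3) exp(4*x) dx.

20

Let u = exp(x), so du = exp(x) dx. When x = 0, u = 1; when x = log(3), u = 3.
The integral becomes ∫ u**3 du from 1 to 3, with antiderivative u**4/4.
Back in x: F(x) = exp(4*x)/4.
Then F(log(3)) - F(0) = (81/4) - (1/4) = 20.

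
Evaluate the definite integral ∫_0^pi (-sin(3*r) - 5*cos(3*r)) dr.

-2/3

An antiderivative is F(r) = -5*sin(3*r)/3 + cos(3*r)/3.
Then F(pi) - F(0) = (-1/3) - (1/3) = -2/3.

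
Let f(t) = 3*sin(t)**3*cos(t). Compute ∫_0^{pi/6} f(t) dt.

Let u = sin(t), so du = cos(t) dt. When t = 0, u = 0; when t = pi/6, u = 1/2.
The integral becomes 3·∫ u**3 du from 0 to 1/2, with antiderivative 3*u**4/4.
Back in t: F(t) = 3*sin(t)**4/4.
Then F(pi/6) - F(0) = (3/64) - (0) = 3/64.

3/64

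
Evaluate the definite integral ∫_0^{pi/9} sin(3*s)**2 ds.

Use the identity sin^2(3*s) = (1 - cos(6*s))/2.
An antiderivative is F(s) = s/2 - sin(6*s)/12.
Then F(pi/9) - F(0) = (-sqrt(3)/24 + pi/18) - (0) = -sqrt(3)/24 + pi/18.

-sqrt(3)/24 + pi/18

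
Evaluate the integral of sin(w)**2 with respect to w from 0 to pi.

Use the identity sin^2(w) = (1 - cos(2*w))/2.
An antiderivative is F(w) = w/2 - sin(2*w)/4.
Then F(pi) - F(0) = (pi/2) - (0) = pi/2.

pi/2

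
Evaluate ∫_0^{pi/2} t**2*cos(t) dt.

-2 + pi**2/4

Integrate by parts twice (u = t^2, dv = cos(t) dt).
An antiderivative is F(t) = t**2*sin(t) + 2*t*cos(t) - 2*sin(t).
Then F(pi/2) - F(0) = (-2 + pi**2/4) - (0) = -2 + pi**2/4.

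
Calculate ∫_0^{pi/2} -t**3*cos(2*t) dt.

-3/4 + 3*pi**2/16

Integrate by parts 3 times (u = t^3, dv = -cos(2*t) dt).
An antiderivative is F(t) = -t**3*sin(2*t)/2 - 3*t**2*cos(2*t)/4 + 3*t*sin(2*t)/4 + 3*cos(2*t)/8.
Then F(pi/2) - F(0) = (-3/8 + 3*pi**2/16) - (3/8) = -3/4 + 3*pi**2/16.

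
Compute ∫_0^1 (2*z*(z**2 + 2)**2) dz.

Let u = z**2 + 2, so du = 2*z dz. When z = 0, u = 2; when z = 1, u = 3.
The integral becomes ∫ u**2 du from 2 to 3, with antiderivative u**3/3.
Back in z: F(z) = (z**2 + 2)**3/3.
Then F(1) - F(0) = (9) - (8/3) = 19/3.

19/3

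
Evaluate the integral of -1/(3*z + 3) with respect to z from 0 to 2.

-log(3)/3

An antiderivative is F(z) = -log(3*z + 3)/3.
Then F(2) - F(0) = (-2*log(3)/3) - (-log(3)/3) = -log(3)/3.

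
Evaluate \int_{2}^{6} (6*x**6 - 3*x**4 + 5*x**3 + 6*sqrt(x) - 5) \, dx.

-8*sqrt(2) + 24*sqrt(6) + 8286916/35

By the power rule, an antiderivative is F(x) = 6*x**7/7 - 3*x**5/5 + 5*x**4/4 + 4*x**(3/2) - 5*x.
Then F(6) - F(2) = (24*sqrt(6) + 8290434/35) - (8*sqrt(2) + 3518/35) = -8*sqrt(2) + 24*sqrt(6) + 8286916/35.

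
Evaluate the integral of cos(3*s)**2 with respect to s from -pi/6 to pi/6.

pi/6

Use the identity cos^2(3*s) = (1 + cos(6*s))/2.
An antiderivative is F(s) = s/2 + sin(6*s)/12.
Then F(pi/6) - F(-pi/6) = (pi/12) - (-pi/12) = pi/6.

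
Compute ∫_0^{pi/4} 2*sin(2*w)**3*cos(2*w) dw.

Let u = sin(2*w), so du = 2*cos(2*w) dw. When w = 0, u = 0; when w = pi/4, u = 1.
The integral becomes ∫ u**3 du from 0 to 1, with antiderivative u**4/4.
Back in w: F(w) = sin(2*w)**4/4.
Then F(pi/4) - F(0) = (1/4) - (0) = 1/4.

1/4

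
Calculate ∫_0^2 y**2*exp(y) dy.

Integrate by parts twice (u = y^2, dv = exp(y) dy).
An antiderivative is F(y) = (y**2 - 2*y + 2)*exp(y).
Then F(2) - F(0) = (2*exp(2)) - (2) = -2 + 2*exp(2).

-2 + 2*exp(2)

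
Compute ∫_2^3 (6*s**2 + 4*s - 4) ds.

44

By the power rule, an antiderivative is F(s) = 2*s**3 + 2*s**2 - 4*s.
Then F(3) - F(2) = (60) - (16) = 44.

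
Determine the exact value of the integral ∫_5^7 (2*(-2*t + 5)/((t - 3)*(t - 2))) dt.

log(9/100)

Factor the denominator: t**2 - 5*t + 6 = (t - 2)(t - 3).
Partial fractions: 2*(-2*t + 5)/((t - 3)*(t - 2)) = -2/(t - 2) - 2/(t - 3).
An antiderivative is F(t) = -2*log(t - 3) - 2*log(t - 2).
Then F(7) - F(5) = (-2*log(5) - 4*log(2)) - (-log(36)) = log(9/100).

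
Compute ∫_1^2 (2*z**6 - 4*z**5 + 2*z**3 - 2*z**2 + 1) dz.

By the power rule, an antiderivative is F(z) = 2*z**7/7 - 2*z**6/3 + z**4/2 - 2*z**3/3 + z.
Then F(2) - F(1) = (-10/7) - (19/42) = -79/42.

-79/42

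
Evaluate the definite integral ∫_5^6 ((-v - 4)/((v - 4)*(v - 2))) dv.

log(4/27)

Factor the denominator: v**2 - 6*v + 8 = (v - 2)(v - 4).
Partial fractions: (-v - 4)/((v - 4)*(v - 2)) = 3/(v - 2) - 4/(v - 4).
An antiderivative is F(v) = -4*log(v - 4) + 3*log(v - 2).
Then F(6) - F(5) = (log(4)) - (log(27)) = log(4/27).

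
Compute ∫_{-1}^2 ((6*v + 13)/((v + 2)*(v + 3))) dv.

Factor the denominator: v**2 + 5*v + 6 = (v + 3)(v + 2).
Partial fractions: (6*v + 13)/((v + 2)*(v + 3)) = 5/(v + 3) + 1/(v + 2).
An antiderivative is F(v) = log(v + 2) + 5*log(v + 3).
Then F(2) - F(-1) = (2*log(2) + 5*log(5)) - (log(32)) = -3*log(2) + 5*log(5).

-3*log(2) + 5*log(5)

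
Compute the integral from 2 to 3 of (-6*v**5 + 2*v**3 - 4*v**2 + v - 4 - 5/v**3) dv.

By the power rule, an antiderivative is F(v) = -v**6 + v**4/2 - 4*v**3/3 + v**2/2 - 4*v + 5/(2*v**2).
Then F(3) - F(2) = (-13171/18) - (-1729/24) = -47497/72.

-47497/72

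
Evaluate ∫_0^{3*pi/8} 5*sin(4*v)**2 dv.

Use the identity sin^2(4*v) = (1 - cos(8*v))/2.
An antiderivative is F(v) = 5*v/2 - 5*sin(8*v)/16.
Then F(3*pi/8) - F(0) = (15*pi/16) - (0) = 15*pi/16.

15*pi/16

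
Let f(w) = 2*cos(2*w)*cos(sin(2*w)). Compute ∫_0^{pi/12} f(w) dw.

sin(1/2)

Let u = sin(2*w), so du = 2*cos(2*w) dw. When w = 0, u = 0; when w = pi/12, u = 1/2.
The integral becomes ∫ cos(u) du from 0 to 1/2, with antiderivative sin(u).
Back in w: F(w) = sin(sin(2*w)).
Then F(pi/12) - F(0) = (sin(1/2)) - (0) = sin(1/2).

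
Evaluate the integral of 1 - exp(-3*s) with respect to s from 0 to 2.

An antiderivative is F(s) = s + exp(-3*s)/3.
Then F(2) - F(0) = (exp(-6)/3 + 2) - (1/3) = exp(-6)/3 + 5/3.

exp(-6)/3 + 5/3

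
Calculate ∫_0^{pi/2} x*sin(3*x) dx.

-1/9

Integrate by parts once (u = x, dv = sin(3*x) dx).
An antiderivative is F(x) = -x*cos(3*x)/3 + sin(3*x)/9.
Then F(pi/2) - F(0) = (-1/9) - (0) = -1/9.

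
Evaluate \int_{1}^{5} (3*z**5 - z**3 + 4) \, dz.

By the power rule, an antiderivative is F(z) = z**6/2 - z**4/4 + 4*z.
Then F(5) - F(1) = (30705/4) - (17/4) = 7672.

7672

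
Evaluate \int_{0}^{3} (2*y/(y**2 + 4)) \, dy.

Let u = y**2 + 4, so du = 2*y dy. When y = 0, u = 4; when y = 3, u = 13.
The integral becomes ∫ 1/u du from 4 to 13, with antiderivative log(u).
Back in y: F(y) = log(y**2 + 4).
Then F(3) - F(0) = (log(13)) - (log(4)) = log(13/4).

log(13/4)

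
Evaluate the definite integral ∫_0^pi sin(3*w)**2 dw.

pi/2

Use the identity sin^2(3*w) = (1 - cos(6*w))/2.
An antiderivative is F(w) = w/2 - sin(6*w)/12.
Then F(pi) - F(0) = (pi/2) - (0) = pi/2.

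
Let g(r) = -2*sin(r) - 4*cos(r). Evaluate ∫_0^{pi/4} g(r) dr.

-2 - sqrt(2)

An antiderivative is F(r) = -4*sin(r) + 2*cos(r).
Then F(pi/4) - F(0) = (-sqrt(2)) - (2) = -2 - sqrt(2).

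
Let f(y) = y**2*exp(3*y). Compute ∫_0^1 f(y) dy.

Integrate by parts twice (u = y^2, dv = exp(3*y) dy).
An antiderivative is F(y) = (9*y**2 - 6*y + 2)*exp(3*y)/27.
Then F(1) - F(0) = (5*exp(3)/27) - (2/27) = -2/27 + 5*exp(3)/27.

-2/27 + 5*exp(3)/27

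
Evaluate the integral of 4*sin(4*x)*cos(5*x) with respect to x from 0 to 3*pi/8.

-16/9 + 10*sqrt(2 - sqrt(2))/9

Use the identity sin(4*x)cos(5*x) = [sin(9*x) + sin(-x)]/2.
An antiderivative is F(x) = 2*cos(x) - 2*cos(9*x)/9.
Then F(3*pi/8) - F(0) = (10*sqrt(2 - sqrt(2))/9) - (16/9) = -16/9 + 10*sqrt(2 - sqrt(2))/9.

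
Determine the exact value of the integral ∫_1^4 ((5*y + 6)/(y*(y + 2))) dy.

Factor the denominator: y**2 + 2*y = (y + 2)y.
Partial fractions: (5*y + 6)/(y*(y + 2)) = 2/(y + 2) + 3/y.
An antiderivative is F(y) = 3*log(y) + 2*log(y + 2).
Then F(4) - F(1) = (2*log(3) + 8*log(2)) - (log(9)) = 8*log(2).

8*log(2)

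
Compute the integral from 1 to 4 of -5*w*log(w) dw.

75/4 - 80*log(2)

Integrate by parts once (u = ln w, dv = -5*w dw).
An antiderivative is F(w) = -5*w**2*(2*log(w) - 1)/4.
Then F(4) - F(1) = (20 - 80*log(2)) - (5/4) = 75/4 - 80*log(2).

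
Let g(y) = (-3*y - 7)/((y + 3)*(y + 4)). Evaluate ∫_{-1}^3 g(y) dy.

Factor the denominator: y**2 + 7*y + 12 = (y + 4)(y + 3).
Partial fractions: (-3*y - 7)/((y + 3)*(y + 4)) = -5/(y + 4) + 2/(y + 3).
An antiderivative is F(y) = 2*log(y + 3) - 5*log(y + 4).
Then F(3) - F(-1) = (-5*log(7) + 2*log(2) + 2*log(3)) - (-5*log(3) + 2*log(2)) = -5*log(7) + 7*log(3).

-5*log(7) + 7*log(3)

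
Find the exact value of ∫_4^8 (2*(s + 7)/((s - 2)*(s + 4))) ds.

Factor the denominator: s**2 + 2*s - 8 = (s + 4)(s - 2).
Partial fractions: 2*(s + 7)/((s - 2)*(s + 4)) = -1/(s + 4) + 3/(s - 2).
An antiderivative is F(s) = 3*log(s - 2) - log(s + 4).
Then F(8) - F(4) = (log(18)) - (0) = log(18).

log(18)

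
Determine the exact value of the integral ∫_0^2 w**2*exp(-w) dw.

2 - 10*exp(-2)

Integrate by parts twice (u = w^2, dv = exp(-w) dw).
An antiderivative is F(w) = (-w**2 - 2*w - 2)*exp(-w).
Then F(2) - F(0) = (-10*exp(-2)) - (-2) = 2 - 10*exp(-2).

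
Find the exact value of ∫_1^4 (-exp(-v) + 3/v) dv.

An antiderivative is F(v) = 3*log(v) + exp(-v).
Then F(4) - F(1) = (exp(-4) + 6*log(2)) - (exp(-1)) = -exp(-1) + exp(-4) + 6*log(2).

-exp(-1) + exp(-4) + 6*log(2)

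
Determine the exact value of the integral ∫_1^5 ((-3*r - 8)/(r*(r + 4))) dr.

-log(45)

Factor the denominator: r**2 + 4*r = (r + 4)r.
Partial fractions: (-3*r - 8)/(r*(r + 4)) = -1/(r + 4) - 2/r.
An antiderivative is F(r) = -2*log(r) - log(r + 4).
Then F(5) - F(1) = (-2*log(5) - 2*log(3)) - (-log(5)) = -log(45).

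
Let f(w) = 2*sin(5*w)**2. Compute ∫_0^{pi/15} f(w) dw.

Use the identity sin^2(5*w) = (1 - cos(10*w))/2.
An antiderivative is F(w) = w - sin(10*w)/10.
Then F(pi/15) - F(0) = (-sqrt(3)/20 + pi/15) - (0) = -sqrt(3)/20 + pi/15.

-sqrt(3)/20 + pi/15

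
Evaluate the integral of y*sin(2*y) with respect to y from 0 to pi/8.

Integrate by parts once (u = y, dv = sin(2*y) dy).
An antiderivative is F(y) = -y*cos(2*y)/2 + sin(2*y)/4.
Then F(pi/8) - F(0) = (sqrt(2)*(4 - pi)/32) - (0) = sqrt(2)*(4 - pi)/32.

sqrt(2)*(4 - pi)/32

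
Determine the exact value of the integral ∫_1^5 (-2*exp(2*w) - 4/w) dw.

An antiderivative is F(w) = -exp(2*w) - 4*log(w).
Then F(5) - F(1) = (-exp(10) - 4*log(5)) - (-exp(2)) = -exp(10) - 4*log(5) + exp(2).

-exp(10) - 4*log(5) + exp(2)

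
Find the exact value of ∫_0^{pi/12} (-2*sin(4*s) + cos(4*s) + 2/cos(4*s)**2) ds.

An antiderivative is F(s) = sin(4*s)/4 + cos(4*s)/2 + tan(4*s)/2.
Then F(pi/12) - F(0) = (1/4 + 5*sqrt(3)/8) - (1/2) = -1/4 + 5*sqrt(3)/8.

-1/4 + 5*sqrt(3)/8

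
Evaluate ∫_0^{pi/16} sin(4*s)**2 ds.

Use the identity sin^2(4*s) = (1 - cos(8*s))/2.
An antiderivative is F(s) = s/2 - sin(8*s)/16.
Then F(pi/16) - F(0) = (-1/16 + pi/32) - (0) = -1/16 + pi/32.

-1/16 + pi/32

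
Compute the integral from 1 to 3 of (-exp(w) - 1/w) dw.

-exp(3) - log(3) + exp(1)

An antiderivative is F(w) = -exp(w) - log(w).
Then F(3) - F(1) = (-exp(3) - log(3)) - (-exp(1)) = -exp(3) - log(3) + exp(1).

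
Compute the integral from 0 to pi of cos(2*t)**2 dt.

Use the identity cos^2(2*t) = (1 + cos(4*t))/2.
An antiderivative is F(t) = t/2 + sin(4*t)/8.
Then F(pi) - F(0) = (pi/2) - (0) = pi/2.

pi/2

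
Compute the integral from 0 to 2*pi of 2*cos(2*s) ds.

0

An antiderivative is F(s) = sin(2*s).
Then F(2*pi) - F(0) = (0) - (0) = 0.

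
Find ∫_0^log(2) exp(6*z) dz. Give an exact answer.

21/2

Let u = exp(z), so du = exp(z) dz. When z = 0, u = 1; when z = log(2), u = 2.
The integral becomes ∫ u**5 du from 1 to 2, with antiderivative u**6/6.
Back in z: F(z) = exp(6*z)/6.
Then F(log(2)) - F(0) = (32/3) - (1/6) = 21/2.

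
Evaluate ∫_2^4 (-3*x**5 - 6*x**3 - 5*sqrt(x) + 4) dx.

-7184/3 + 20*sqrt(2)/3

By the power rule, an antiderivative is F(x) = -x**6/2 - 3*x**4/2 - 10*x**(3/2)/3 + 4*x.
Then F(4) - F(2) = (-7328/3) - (-48 - 20*sqrt(2)/3) = -7184/3 + 20*sqrt(2)/3.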